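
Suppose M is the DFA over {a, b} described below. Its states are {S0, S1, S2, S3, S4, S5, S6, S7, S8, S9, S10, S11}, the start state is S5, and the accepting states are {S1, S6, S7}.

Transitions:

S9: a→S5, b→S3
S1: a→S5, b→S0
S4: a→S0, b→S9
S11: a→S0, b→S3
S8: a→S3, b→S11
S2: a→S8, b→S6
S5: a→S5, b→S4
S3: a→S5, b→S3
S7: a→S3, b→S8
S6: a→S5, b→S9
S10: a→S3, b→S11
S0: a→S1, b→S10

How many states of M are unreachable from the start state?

BFS from S5 reaches {S0, S1, S3, S4, S5, S9, S10, S11}; the 4 state(s) S2, S6, S7, S8 are never visited.

4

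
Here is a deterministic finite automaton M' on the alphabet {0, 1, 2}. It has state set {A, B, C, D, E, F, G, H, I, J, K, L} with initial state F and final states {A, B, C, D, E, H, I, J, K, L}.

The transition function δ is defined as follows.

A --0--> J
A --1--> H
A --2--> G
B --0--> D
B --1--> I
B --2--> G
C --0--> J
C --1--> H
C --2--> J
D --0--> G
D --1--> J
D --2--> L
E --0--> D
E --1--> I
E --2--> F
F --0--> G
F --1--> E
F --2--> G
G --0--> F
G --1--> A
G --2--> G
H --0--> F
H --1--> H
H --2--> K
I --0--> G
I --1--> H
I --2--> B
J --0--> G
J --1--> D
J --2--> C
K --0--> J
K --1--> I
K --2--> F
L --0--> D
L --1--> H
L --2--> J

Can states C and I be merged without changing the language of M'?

Every state is reachable, so we keep all 12.
Initial partition by acceptance: {A,B,C,D,E,H,I,J,K,L} | {F,G}.
Refine {A,B,C,D,E,H,I,J,K,L} on symbol 0: members go to different blocks, giving {A,B,C,E,K,L} and {D,H,I,J}.
Refine {A,B,C,E,K,L} on symbol 2: members go to different blocks, giving {A,B,E,K} and {C,L}.
Split {D,H,I,J} by δ(·,2) → {D,J} and {H,I}.
Stable partition: {A,B,E,K} | {F,G} | {D,J} | {C,L} | {H,I} — 5 equivalence classes.
C and I end up in different blocks, so they are distinguishable. For instance, the string '0' is accepted from only C.

No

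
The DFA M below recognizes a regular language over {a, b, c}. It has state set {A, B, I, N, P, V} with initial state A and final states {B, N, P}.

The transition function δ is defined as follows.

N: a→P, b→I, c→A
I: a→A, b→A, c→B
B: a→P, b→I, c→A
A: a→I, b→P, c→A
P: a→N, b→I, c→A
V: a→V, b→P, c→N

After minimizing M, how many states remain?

First remove the unreachable states {V}; 5 states remain.
Start with accepting vs non-accepting: {B,N,P} | {A,I}.
Refine {A,I} on symbol b: members go to different blocks, giving {I} and {A}.
The partition is now stable with 3 blocks: {B,N,P} | {I} | {A}.

3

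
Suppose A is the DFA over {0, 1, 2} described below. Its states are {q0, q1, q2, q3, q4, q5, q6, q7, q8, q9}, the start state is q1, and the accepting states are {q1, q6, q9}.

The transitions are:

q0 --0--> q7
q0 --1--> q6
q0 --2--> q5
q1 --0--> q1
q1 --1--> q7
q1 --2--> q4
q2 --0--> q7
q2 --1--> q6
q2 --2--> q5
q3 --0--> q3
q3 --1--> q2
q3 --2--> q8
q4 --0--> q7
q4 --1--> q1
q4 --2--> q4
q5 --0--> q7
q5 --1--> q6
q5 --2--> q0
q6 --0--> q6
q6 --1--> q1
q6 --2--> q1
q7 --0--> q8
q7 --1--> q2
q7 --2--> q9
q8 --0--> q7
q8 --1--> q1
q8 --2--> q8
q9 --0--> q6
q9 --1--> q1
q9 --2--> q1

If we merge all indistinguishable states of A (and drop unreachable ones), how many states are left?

5

First remove the unreachable states {q3}; 9 states remain.
Start with accepting vs non-accepting: {q1,q6,q9} | {q0,q2,q4,q5,q7,q8}.
Split {q1,q6,q9} by δ(·,1) → {q6,q9} and {q1}.
On input 1, block {q0,q2,q4,q5,q7,q8} splits into {q0,q2,q5} and {q4,q8} and {q7}.
No further refinement is possible. Final partition (5 blocks): {q6,q9} | {q0,q2,q5} | {q1} | {q4,q8} | {q7}.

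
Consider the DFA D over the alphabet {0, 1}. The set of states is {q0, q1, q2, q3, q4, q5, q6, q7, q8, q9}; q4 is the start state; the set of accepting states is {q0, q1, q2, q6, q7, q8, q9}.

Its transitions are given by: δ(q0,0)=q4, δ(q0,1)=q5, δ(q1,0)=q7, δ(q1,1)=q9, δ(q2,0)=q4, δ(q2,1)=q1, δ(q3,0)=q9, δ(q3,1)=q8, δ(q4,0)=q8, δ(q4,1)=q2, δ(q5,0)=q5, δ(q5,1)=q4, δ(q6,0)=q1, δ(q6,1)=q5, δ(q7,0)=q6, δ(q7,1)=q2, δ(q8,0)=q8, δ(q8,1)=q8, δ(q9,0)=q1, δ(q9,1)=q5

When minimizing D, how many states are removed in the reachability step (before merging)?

Starting at q4 and following transitions, the reachable set is {q1, q2, q4, q5, q6, q7, q8, q9}. That leaves q0, q3 unreachable — 2 in total.

2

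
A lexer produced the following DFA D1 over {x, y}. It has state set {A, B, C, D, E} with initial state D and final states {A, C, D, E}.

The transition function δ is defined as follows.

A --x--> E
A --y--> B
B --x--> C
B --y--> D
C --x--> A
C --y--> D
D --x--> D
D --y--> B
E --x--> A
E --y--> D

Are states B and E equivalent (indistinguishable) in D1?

No

All states are reachable from the start state.
Initial partition by acceptance: {A,C,D,E} | {B}.
Refine {A,C,D,E} on symbol y: members go to different blocks, giving {A,D} and {C,E}.
Split {A,D} by δ(·,x) → {A} and {D}.
Stable partition: {A} | {B} | {C,E} | {D} — 4 equivalence classes.
B and E end up in different blocks, so they are distinguishable. For instance, the string 'ε' is accepted from only E.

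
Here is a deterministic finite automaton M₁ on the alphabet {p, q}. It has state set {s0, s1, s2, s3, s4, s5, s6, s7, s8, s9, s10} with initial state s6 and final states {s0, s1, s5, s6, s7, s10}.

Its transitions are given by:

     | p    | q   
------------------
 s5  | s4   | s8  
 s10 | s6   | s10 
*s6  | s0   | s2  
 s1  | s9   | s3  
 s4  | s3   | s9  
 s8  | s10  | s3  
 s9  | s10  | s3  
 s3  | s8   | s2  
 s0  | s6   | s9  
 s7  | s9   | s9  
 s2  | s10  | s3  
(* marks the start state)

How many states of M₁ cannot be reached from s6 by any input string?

4

BFS from s6 reaches {s0, s2, s3, s6, s8, s9, s10}; the 4 state(s) s1, s4, s5, s7 are never visited.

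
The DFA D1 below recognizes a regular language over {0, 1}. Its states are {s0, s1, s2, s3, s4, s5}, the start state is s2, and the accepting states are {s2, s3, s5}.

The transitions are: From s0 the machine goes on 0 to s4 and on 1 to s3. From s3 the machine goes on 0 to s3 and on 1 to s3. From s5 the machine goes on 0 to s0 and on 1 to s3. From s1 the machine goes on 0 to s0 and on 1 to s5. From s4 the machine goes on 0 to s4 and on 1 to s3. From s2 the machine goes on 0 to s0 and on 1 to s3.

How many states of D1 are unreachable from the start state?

2

BFS from s2 reaches {s0, s2, s3, s4}; the 2 state(s) s1, s5 are never visited.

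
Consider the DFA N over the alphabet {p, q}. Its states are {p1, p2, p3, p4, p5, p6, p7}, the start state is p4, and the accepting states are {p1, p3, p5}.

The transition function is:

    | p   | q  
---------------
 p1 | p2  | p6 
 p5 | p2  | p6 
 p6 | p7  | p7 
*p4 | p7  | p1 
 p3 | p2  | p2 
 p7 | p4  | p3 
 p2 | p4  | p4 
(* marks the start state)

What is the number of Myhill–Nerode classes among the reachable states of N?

Reachable states from the start: {p1,p2,p3,p4,p6,p7}. Unreachable: {p5} — drop them.
Start with accepting vs non-accepting: {p1,p3} | {p2,p4,p6,p7}.
Refine {p2,p4,p6,p7} on symbol q: members go to different blocks, giving {p2,p6} and {p4,p7}.
No further refinement is possible. Final partition (3 blocks): {p1,p3} | {p2,p6} | {p4,p7}.

3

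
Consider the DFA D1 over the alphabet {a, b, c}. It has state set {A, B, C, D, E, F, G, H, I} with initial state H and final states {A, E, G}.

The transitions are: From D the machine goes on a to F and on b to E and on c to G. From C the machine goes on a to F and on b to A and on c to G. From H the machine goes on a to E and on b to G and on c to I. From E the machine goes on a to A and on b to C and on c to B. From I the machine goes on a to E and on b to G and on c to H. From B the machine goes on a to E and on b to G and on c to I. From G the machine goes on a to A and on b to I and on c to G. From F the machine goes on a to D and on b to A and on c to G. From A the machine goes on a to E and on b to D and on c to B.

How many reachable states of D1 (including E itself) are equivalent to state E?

P0 = {A,E,G} | {B,C,D,F,H,I}.
On input c, block {A,E,G} splits into {A,E} and {G}.
Refine {B,C,D,F,H,I} on symbol a: members go to different blocks, giving {B,H,I} and {C,D,F}.
Stable partition: {A,E} | {B,H,I} | {G} | {C,D,F} — 4 equivalence classes.
State E belongs to the block {A,E}, which has 2 states.

2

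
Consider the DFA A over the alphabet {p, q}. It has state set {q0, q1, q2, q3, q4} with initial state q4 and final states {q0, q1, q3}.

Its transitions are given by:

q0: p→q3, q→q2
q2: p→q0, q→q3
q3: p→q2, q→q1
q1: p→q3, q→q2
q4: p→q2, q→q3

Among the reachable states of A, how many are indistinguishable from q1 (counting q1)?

2

P0 = {q0,q1,q3} | {q2,q4}.
Split {q0,q1,q3} by δ(·,p) → {q0,q1} and {q3}.
Split {q2,q4} by δ(·,p) → {q2} and {q4}.
The partition is now stable with 4 blocks: {q0,q1} | {q2} | {q3} | {q4}.
State q1 belongs to the block {q0,q1}, which has 2 states.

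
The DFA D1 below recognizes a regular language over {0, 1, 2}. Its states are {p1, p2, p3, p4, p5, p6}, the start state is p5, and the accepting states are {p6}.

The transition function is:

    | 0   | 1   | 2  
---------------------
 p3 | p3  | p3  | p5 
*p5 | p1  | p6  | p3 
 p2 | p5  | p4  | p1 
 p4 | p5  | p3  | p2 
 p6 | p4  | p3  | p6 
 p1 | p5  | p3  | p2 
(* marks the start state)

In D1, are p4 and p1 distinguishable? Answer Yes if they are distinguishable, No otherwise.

Initial partition by acceptance: {p6} | {p1,p2,p3,p4,p5}.
Split {p1,p2,p3,p4,p5} by δ(·,1) → {p1,p2,p3,p4} and {p5}.
Refine {p1,p2,p3,p4} on symbol 0: members go to different blocks, giving {p1,p2,p4} and {p3}.
On input 1, block {p1,p2,p4} splits into {p1,p4} and {p2}.
No further refinement is possible. Final partition (5 blocks): {p6} | {p1,p4} | {p5} | {p3} | {p2}.
p4 and p1 lie in the same block of the stable partition, so they are equivalent — no string distinguishes them.

No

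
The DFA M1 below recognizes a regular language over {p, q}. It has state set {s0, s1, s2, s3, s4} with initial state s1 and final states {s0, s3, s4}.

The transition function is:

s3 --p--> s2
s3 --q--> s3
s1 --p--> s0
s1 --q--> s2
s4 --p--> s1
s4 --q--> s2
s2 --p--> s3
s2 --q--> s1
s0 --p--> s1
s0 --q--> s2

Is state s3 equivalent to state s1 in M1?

States {s4} cannot be reached from the start state, so discard them.
Start with accepting vs non-accepting: {s0,s3} | {s1,s2}.
Split {s0,s3} by δ(·,q) → {s0} and {s3}.
Split {s1,s2} by δ(·,p) → {s1} and {s2}.
The partition is now stable with 4 blocks: {s0} | {s1} | {s3} | {s2}.
s3 and s1 end up in different blocks, so they are distinguishable. For instance, the string 'ε' is accepted from only s3.

No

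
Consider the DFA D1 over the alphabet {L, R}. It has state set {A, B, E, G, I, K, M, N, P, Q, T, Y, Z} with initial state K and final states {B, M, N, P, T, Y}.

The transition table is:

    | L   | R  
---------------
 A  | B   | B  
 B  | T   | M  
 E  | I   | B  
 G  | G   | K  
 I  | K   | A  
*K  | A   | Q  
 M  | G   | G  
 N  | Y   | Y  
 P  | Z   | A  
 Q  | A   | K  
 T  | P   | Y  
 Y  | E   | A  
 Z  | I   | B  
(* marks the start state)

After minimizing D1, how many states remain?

States {N} cannot be reached from the start state, so discard them.
P0 = {B,M,P,T,Y} | {A,E,G,I,K,Q,Z}.
Refine {B,M,P,T,Y} on symbol L: members go to different blocks, giving {M,P,Y} and {B,T}.
Refine {A,E,G,I,K,Q,Z} on symbol L: members go to different blocks, giving {E,G,I,K,Q,Z} and {A}.
Split {M,P,Y} by δ(·,R) → {P,Y} and {M}.
On input L, block {E,G,I,K,Q,Z} splits into {E,G,I,Z} and {K,Q}.
Split {E,G,I,Z} by δ(·,L) → {E,G,Z} and {I}.
Refine {E,G,Z} on symbol L: members go to different blocks, giving {E,Z} and {G}.
On input L, block {B,T} splits into {T} and {B}.
The partition is now stable with 9 blocks: {P,Y} | {E,Z} | {T} | {A} | {M} | {K,Q} | {I} | {G} | {B}.

9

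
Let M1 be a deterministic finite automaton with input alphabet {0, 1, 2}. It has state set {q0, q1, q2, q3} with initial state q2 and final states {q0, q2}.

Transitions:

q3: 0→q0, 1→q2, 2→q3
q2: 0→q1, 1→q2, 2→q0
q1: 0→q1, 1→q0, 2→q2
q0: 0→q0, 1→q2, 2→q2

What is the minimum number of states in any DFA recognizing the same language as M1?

States {q3} cannot be reached from the start state, so discard them.
Start with accepting vs non-accepting: {q0,q2} | {q1}.
Split {q0,q2} by δ(·,0) → {q0} and {q2}.
The partition is now stable with 3 blocks: {q0} | {q1} | {q2}.

3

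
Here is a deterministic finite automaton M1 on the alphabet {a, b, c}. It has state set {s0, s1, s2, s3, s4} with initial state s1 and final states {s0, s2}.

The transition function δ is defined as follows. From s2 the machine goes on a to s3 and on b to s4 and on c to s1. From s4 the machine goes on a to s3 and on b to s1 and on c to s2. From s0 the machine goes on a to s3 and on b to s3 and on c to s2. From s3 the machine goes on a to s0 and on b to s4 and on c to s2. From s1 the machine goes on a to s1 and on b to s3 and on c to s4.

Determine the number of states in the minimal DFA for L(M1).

5

Start with accepting vs non-accepting: {s0,s2} | {s1,s3,s4}.
Split {s0,s2} by δ(·,c) → {s0} and {s2}.
Split {s1,s3,s4} by δ(·,a) → {s1,s4} and {s3}.
Split {s1,s4} by δ(·,a) → {s1} and {s4}.
No further refinement is possible. Final partition (5 blocks): {s0} | {s1} | {s2} | {s3} | {s4}.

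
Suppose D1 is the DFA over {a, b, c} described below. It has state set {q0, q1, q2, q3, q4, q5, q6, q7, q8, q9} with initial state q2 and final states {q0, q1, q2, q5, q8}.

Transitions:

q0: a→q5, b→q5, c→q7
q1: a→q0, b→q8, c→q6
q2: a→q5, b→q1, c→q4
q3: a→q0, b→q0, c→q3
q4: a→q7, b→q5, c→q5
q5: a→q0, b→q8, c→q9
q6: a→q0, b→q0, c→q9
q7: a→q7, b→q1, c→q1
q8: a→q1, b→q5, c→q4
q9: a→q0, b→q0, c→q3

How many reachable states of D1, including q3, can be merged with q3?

Every state is reachable, so we keep all 10.
P0 = {q0,q1,q2,q5,q8} | {q3,q4,q6,q7,q9}.
Split {q3,q4,q6,q7,q9} by δ(·,a) → {q3,q6,q9} and {q4,q7}.
On input c, block {q0,q1,q2,q5,q8} splits into {q0,q2,q8} and {q1,q5}.
No further refinement is possible. Final partition (4 blocks): {q0,q2,q8} | {q3,q6,q9} | {q4,q7} | {q1,q5}.
State q3 belongs to the block {q3,q6,q9}, which has 3 states.

3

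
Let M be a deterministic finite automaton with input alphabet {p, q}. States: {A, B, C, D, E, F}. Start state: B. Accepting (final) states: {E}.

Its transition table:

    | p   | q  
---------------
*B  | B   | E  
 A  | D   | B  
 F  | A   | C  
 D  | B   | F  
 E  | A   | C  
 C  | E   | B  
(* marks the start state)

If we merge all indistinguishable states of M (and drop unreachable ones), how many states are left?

Every state is reachable, so we keep all 6.
Initial partition by acceptance: {E} | {A,B,C,D,F}.
Refine {A,B,C,D,F} on symbol p: members go to different blocks, giving {A,B,D,F} and {C}.
On input q, block {A,B,D,F} splits into {A,D} and {B} and {F}.
Refine {A,D} on symbol p: members go to different blocks, giving {A} and {D}.
The partition is now stable with 6 blocks: {E} | {A} | {C} | {B} | {F} | {D}.

6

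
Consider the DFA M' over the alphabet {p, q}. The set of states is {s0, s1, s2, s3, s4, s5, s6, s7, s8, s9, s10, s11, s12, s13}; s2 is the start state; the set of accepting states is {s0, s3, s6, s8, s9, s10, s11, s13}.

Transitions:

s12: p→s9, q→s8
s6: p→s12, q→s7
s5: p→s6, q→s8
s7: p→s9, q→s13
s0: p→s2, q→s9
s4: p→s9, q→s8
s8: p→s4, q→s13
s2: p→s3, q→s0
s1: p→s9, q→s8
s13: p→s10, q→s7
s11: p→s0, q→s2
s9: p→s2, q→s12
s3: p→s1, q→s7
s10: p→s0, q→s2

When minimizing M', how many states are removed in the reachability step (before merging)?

3

No path from s2 leads to s5, s6, s11; the other 11 states are all reachable.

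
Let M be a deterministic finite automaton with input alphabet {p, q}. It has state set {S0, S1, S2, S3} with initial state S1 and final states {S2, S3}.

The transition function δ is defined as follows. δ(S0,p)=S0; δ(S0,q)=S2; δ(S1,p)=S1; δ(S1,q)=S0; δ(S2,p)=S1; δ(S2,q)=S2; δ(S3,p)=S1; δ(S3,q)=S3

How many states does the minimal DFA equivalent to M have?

3

Reachable states from the start: {S0,S1,S2}. Unreachable: {S3} — drop them.
Start with accepting vs non-accepting: {S2} | {S0,S1}.
On input q, block {S0,S1} splits into {S0} and {S1}.
Stable partition: {S2} | {S0} | {S1} — 3 equivalence classes.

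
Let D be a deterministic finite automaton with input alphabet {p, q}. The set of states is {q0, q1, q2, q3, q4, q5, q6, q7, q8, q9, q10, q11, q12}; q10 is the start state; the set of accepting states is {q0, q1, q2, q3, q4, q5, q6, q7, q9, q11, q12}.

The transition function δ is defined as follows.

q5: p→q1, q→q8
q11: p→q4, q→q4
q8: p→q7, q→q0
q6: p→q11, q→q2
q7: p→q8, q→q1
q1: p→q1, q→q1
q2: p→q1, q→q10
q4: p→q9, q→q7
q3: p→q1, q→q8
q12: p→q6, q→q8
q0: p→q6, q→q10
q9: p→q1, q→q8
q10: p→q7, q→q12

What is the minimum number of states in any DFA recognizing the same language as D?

8

Reachable states from the start: {q0,q1,q2,q4,q6,q7,q8,q9,q10,q11,q12}. Unreachable: {q3,q5} — drop them.
P0 = {q0,q1,q2,q4,q6,q7,q9,q11,q12} | {q8,q10}.
On input p, block {q0,q1,q2,q4,q6,q7,q9,q11,q12} splits into {q0,q1,q2,q4,q6,q9,q11,q12} and {q7}.
Refine {q0,q1,q2,q4,q6,q9,q11,q12} on symbol q: members go to different blocks, giving {q0,q2,q9,q12} and {q1,q6,q11} and {q4}.
Split {q1,q6,q11} by δ(·,p) → {q1,q6} and {q11}.
Refine {q1,q6} on symbol p: members go to different blocks, giving {q1} and {q6}.
Refine {q0,q2,q9,q12} on symbol p: members go to different blocks, giving {q0,q12} and {q2,q9}.
The partition is now stable with 8 blocks: {q0,q12} | {q8,q10} | {q7} | {q1} | {q4} | {q11} | {q6} | {q2,q9}.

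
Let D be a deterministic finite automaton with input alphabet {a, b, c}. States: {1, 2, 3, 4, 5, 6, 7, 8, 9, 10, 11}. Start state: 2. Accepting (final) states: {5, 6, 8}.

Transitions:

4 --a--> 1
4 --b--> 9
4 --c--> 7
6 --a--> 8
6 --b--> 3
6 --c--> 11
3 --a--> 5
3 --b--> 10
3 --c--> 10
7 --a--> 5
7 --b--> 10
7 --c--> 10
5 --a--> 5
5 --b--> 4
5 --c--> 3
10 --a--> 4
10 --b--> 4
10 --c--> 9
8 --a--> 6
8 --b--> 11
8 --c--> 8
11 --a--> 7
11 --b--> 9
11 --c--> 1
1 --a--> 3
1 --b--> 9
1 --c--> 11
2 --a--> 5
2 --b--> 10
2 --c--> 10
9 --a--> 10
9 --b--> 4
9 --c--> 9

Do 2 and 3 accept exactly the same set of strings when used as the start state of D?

Yes

States {6,8} cannot be reached from the start state, so discard them.
Initial partition by acceptance: {5} | {1,2,3,4,7,9,10,11}.
Refine {1,2,3,4,7,9,10,11} on symbol a: members go to different blocks, giving {1,4,9,10,11} and {2,3,7}.
Refine {1,4,9,10,11} on symbol a: members go to different blocks, giving {4,9,10} and {1,11}.
Split {4,9,10} by δ(·,a) → {9,10} and {4}.
Split {9,10} by δ(·,a) → {9} and {10}.
Stable partition: {5} | {9} | {2,3,7} | {1,11} | {4} | {10} — 6 equivalence classes.
2 and 3 lie in the same block of the stable partition, so they are equivalent — no string distinguishes them.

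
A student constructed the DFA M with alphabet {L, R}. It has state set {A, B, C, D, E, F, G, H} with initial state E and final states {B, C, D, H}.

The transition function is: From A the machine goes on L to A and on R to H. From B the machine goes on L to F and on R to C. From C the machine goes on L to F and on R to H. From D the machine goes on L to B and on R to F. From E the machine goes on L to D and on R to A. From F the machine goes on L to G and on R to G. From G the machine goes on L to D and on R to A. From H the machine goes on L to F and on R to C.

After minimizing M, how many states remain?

5

Every state is reachable, so we keep all 8.
Start with accepting vs non-accepting: {B,C,D,H} | {A,E,F,G}.
Refine {B,C,D,H} on symbol L: members go to different blocks, giving {B,C,H} and {D}.
On input L, block {A,E,F,G} splits into {A,F} and {E,G}.
Refine {A,F} on symbol L: members go to different blocks, giving {A} and {F}.
No further refinement is possible. Final partition (5 blocks): {B,C,H} | {A} | {D} | {E,G} | {F}.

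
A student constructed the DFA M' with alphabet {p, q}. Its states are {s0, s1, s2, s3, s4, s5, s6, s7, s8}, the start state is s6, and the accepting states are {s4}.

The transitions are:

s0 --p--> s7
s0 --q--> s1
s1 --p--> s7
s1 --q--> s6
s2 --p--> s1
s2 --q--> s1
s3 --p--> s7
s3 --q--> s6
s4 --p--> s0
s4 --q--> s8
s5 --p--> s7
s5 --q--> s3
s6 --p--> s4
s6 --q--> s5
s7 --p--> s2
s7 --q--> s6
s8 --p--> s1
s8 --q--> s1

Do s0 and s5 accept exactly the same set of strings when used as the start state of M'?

Initial partition by acceptance: {s4} | {s0,s1,s2,s3,s5,s6,s7,s8}.
Split {s0,s1,s2,s3,s5,s6,s7,s8} by δ(·,p) → {s0,s1,s2,s3,s5,s7,s8} and {s6}.
Split {s0,s1,s2,s3,s5,s7,s8} by δ(·,q) → {s0,s2,s5,s8} and {s1,s3,s7}.
On input p, block {s1,s3,s7} splits into {s1,s3} and {s7}.
On input p, block {s0,s2,s5,s8} splits into {s0,s5} and {s2,s8}.
The partition is now stable with 6 blocks: {s4} | {s0,s5} | {s6} | {s1,s3} | {s7} | {s2,s8}.
s0 and s5 lie in the same block of the stable partition, so they are equivalent — no string distinguishes them.

Yes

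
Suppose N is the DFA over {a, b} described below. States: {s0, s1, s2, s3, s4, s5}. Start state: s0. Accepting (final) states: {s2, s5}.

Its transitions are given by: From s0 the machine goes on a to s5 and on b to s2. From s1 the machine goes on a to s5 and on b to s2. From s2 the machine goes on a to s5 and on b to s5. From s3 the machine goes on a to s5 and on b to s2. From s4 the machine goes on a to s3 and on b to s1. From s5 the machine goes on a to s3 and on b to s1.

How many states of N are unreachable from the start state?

1

BFS from s0 reaches {s0, s1, s2, s3, s5}; the 1 state(s) s4 are never visited.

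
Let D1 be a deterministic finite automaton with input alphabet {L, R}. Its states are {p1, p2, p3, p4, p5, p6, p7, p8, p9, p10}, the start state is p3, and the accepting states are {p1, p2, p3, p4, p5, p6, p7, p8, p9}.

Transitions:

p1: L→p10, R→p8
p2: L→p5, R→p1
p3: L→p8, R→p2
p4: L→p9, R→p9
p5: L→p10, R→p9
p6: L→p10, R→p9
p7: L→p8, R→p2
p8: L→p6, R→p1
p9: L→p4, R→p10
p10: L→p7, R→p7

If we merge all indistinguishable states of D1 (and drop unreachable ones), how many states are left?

7

All states are reachable from the start state.
Start with accepting vs non-accepting: {p1,p2,p3,p4,p5,p6,p7,p8,p9} | {p10}.
On input L, block {p1,p2,p3,p4,p5,p6,p7,p8,p9} splits into {p2,p3,p4,p7,p8,p9} and {p1,p5,p6}.
Refine {p2,p3,p4,p7,p8,p9} on symbol L: members go to different blocks, giving {p3,p4,p7,p9} and {p2,p8}.
On input L, block {p3,p4,p7,p9} splits into {p3,p7} and {p4,p9}.
Refine {p1,p5,p6} on symbol R: members go to different blocks, giving {p5,p6} and {p1}.
On input R, block {p4,p9} splits into {p4} and {p9}.
Stable partition: {p3,p7} | {p10} | {p5,p6} | {p2,p8} | {p4} | {p1} | {p9} — 7 equivalence classes.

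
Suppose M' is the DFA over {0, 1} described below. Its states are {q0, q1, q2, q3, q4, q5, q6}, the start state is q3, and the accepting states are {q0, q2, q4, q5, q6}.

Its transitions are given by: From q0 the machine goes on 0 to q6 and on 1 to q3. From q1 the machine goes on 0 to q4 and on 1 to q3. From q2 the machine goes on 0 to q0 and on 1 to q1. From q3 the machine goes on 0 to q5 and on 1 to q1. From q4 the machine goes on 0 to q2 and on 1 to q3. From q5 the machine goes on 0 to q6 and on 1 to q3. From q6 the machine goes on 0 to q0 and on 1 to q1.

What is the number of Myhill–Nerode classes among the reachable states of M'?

All states are reachable from the start state.
P0 = {q0,q2,q4,q5,q6} | {q1,q3}.
The partition is now stable with 2 blocks: {q0,q2,q4,q5,q6} | {q1,q3}.

2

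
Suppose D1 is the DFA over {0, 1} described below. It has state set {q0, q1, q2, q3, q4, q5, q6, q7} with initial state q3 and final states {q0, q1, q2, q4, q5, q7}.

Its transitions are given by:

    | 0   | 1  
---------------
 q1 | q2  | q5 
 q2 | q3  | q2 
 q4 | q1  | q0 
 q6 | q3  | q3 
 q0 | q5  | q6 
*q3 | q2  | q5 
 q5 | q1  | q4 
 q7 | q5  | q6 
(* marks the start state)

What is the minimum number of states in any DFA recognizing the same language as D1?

7

Reachable states from the start: {q0,q1,q2,q3,q4,q5,q6}. Unreachable: {q7} — drop them.
Initial partition by acceptance: {q0,q1,q2,q4,q5} | {q3,q6}.
On input 0, block {q0,q1,q2,q4,q5} splits into {q0,q1,q4,q5} and {q2}.
Refine {q0,q1,q4,q5} on symbol 0: members go to different blocks, giving {q0,q4,q5} and {q1}.
On input 0, block {q0,q4,q5} splits into {q4,q5} and {q0}.
Split {q4,q5} by δ(·,1) → {q4} and {q5}.
On input 0, block {q3,q6} splits into {q3} and {q6}.
Stable partition: {q4} | {q3} | {q2} | {q1} | {q0} | {q5} | {q6} — 7 equivalence classes.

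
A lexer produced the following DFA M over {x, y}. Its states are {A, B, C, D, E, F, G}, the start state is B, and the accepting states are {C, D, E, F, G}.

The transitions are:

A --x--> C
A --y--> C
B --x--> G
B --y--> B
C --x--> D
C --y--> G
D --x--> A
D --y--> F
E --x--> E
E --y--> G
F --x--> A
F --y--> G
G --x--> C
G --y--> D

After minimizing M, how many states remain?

Reachable states from the start: {A,B,C,D,F,G}. Unreachable: {E} — drop them.
Initial partition by acceptance: {C,D,F,G} | {A,B}.
Split {C,D,F,G} by δ(·,x) → {C,G} and {D,F}.
On input x, block {C,G} splits into {C} and {G}.
Split {A,B} by δ(·,x) → {A} and {B}.
Refine {D,F} on symbol y: members go to different blocks, giving {D} and {F}.
No further refinement is possible. Final partition (6 blocks): {C} | {A} | {D} | {G} | {B} | {F}.

6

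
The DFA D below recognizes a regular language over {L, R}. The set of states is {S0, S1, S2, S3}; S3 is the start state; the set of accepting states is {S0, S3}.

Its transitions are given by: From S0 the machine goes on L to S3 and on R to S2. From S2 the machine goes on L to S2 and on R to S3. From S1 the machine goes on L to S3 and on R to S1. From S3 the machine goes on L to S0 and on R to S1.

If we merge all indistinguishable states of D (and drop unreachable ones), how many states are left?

Start with accepting vs non-accepting: {S0,S3} | {S1,S2}.
On input L, block {S1,S2} splits into {S1} and {S2}.
Split {S0,S3} by δ(·,R) → {S0} and {S3}.
No further refinement is possible. Final partition (4 blocks): {S0} | {S1} | {S2} | {S3}.

4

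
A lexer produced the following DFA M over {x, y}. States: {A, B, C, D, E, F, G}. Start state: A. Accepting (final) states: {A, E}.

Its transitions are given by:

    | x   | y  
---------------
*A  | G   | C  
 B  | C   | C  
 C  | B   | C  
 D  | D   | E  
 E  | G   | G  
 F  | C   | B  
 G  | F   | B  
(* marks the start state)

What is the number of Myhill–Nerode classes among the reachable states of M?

2

Reachable states from the start: {A,B,C,F,G}. Unreachable: {D,E} — drop them.
Start with accepting vs non-accepting: {A} | {B,C,F,G}.
The partition is now stable with 2 blocks: {A} | {B,C,F,G}.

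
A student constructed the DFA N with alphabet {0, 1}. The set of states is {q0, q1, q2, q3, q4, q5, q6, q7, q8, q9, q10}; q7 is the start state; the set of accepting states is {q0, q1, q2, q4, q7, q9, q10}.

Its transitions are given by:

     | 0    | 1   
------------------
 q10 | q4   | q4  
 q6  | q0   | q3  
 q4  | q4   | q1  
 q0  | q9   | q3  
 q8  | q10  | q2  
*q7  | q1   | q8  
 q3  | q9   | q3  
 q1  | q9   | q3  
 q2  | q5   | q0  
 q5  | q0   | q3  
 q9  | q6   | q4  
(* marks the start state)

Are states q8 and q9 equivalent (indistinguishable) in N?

Initial partition by acceptance: {q0,q1,q2,q4,q7,q9,q10} | {q3,q5,q6,q8}.
On input 0, block {q0,q1,q2,q4,q7,q9,q10} splits into {q0,q1,q4,q7,q10} and {q2,q9}.
Split {q0,q1,q4,q7,q10} by δ(·,0) → {q4,q7,q10} and {q0,q1}.
On input 0, block {q4,q7,q10} splits into {q4,q10} and {q7}.
Split {q4,q10} by δ(·,1) → {q4} and {q10}.
Split {q3,q5,q6,q8} by δ(·,0) → {q5,q6} and {q3} and {q8}.
Refine {q2,q9} on symbol 1: members go to different blocks, giving {q2} and {q9}.
Stable partition: {q4} | {q5,q6} | {q2} | {q0,q1} | {q7} | {q10} | {q3} | {q8} | {q9} — 9 equivalence classes.
q8 and q9 end up in different blocks, so they are distinguishable. For instance, the string 'ε' is accepted from only q9.

No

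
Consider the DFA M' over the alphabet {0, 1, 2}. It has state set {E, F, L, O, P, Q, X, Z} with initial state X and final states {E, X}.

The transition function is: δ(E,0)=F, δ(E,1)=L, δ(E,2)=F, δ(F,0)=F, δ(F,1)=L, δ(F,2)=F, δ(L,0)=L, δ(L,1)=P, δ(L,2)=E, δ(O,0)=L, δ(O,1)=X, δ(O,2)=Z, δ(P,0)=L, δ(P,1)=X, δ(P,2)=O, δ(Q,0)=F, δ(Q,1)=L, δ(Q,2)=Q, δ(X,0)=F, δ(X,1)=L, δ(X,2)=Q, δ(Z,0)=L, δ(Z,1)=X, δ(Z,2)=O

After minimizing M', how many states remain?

Start with accepting vs non-accepting: {E,X} | {F,L,O,P,Q,Z}.
On input 1, block {F,L,O,P,Q,Z} splits into {O,P,Z} and {F,L,Q}.
Split {F,L,Q} by δ(·,1) → {F,Q} and {L}.
The partition is now stable with 4 blocks: {E,X} | {O,P,Z} | {F,Q} | {L}.

4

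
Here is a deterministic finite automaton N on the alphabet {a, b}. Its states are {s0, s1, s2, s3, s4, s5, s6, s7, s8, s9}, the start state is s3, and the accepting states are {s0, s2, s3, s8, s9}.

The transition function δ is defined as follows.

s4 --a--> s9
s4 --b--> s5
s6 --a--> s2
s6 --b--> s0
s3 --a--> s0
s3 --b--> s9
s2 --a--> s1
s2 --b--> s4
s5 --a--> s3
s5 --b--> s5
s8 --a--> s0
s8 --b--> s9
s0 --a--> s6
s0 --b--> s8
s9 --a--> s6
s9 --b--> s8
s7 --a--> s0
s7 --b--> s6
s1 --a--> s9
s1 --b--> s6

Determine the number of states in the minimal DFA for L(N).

7

States {s7} cannot be reached from the start state, so discard them.
P0 = {s0,s2,s3,s8,s9} | {s1,s4,s5,s6}.
Refine {s0,s2,s3,s8,s9} on symbol a: members go to different blocks, giving {s0,s2,s9} and {s3,s8}.
On input b, block {s0,s2,s9} splits into {s0,s9} and {s2}.
Refine {s1,s4,s5,s6} on symbol a: members go to different blocks, giving {s1,s4} and {s5} and {s6}.
On input b, block {s1,s4} splits into {s1} and {s4}.
Stable partition: {s0,s9} | {s1} | {s3,s8} | {s2} | {s5} | {s6} | {s4} — 7 equivalence classes.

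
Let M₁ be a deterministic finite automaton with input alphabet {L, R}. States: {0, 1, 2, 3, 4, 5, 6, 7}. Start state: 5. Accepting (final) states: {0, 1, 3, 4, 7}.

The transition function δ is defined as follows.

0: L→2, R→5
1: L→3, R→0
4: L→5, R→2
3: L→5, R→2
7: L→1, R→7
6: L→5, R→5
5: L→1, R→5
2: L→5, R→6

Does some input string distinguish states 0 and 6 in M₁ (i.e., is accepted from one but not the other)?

Yes

Reachable states from the start: {0,1,2,3,5,6}. Unreachable: {4,7} — drop them.
P0 = {0,1,3} | {2,5,6}.
Refine {0,1,3} on symbol L: members go to different blocks, giving {0,3} and {1}.
Split {2,5,6} by δ(·,L) → {2,6} and {5}.
Refine {0,3} on symbol L: members go to different blocks, giving {0} and {3}.
On input R, block {2,6} splits into {2} and {6}.
Stable partition: {0} | {2} | {1} | {5} | {3} | {6} — 6 equivalence classes.
0 and 6 end up in different blocks, so they are distinguishable. For instance, the string 'ε' is accepted from only 0.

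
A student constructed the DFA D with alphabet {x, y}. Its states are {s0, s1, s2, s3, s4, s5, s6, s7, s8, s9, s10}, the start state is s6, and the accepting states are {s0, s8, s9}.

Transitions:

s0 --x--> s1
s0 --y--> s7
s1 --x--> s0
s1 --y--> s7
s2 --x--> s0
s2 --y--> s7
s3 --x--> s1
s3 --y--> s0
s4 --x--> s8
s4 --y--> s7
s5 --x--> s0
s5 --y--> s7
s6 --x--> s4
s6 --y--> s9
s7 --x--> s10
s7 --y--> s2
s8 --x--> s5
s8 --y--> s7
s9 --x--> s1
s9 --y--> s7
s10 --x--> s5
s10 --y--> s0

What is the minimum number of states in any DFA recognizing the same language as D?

4

First remove the unreachable states {s3}; 10 states remain.
Initial partition by acceptance: {s0,s8,s9} | {s1,s2,s4,s5,s6,s7,s10}.
On input x, block {s1,s2,s4,s5,s6,s7,s10} splits into {s1,s2,s4,s5} and {s6,s7,s10}.
Split {s6,s7,s10} by δ(·,x) → {s6,s10} and {s7}.
The partition is now stable with 4 blocks: {s0,s8,s9} | {s1,s2,s4,s5} | {s6,s10} | {s7}.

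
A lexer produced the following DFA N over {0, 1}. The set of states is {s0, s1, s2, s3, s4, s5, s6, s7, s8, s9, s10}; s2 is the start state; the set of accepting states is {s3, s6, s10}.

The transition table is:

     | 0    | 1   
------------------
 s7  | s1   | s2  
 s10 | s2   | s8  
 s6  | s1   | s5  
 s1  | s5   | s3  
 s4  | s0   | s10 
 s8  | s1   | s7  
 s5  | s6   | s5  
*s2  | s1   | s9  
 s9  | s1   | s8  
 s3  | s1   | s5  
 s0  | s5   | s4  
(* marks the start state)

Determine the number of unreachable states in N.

Starting at s2 and following transitions, the reachable set is {s1, s2, s3, s5, s6, s7, s8, s9}. That leaves s0, s4, s10 unreachable — 3 in total.

3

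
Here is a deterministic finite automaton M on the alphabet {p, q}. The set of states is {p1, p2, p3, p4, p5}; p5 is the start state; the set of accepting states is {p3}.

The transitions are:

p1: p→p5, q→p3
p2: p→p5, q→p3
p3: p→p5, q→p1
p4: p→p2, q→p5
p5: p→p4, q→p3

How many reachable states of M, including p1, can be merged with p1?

2

Every state is reachable, so we keep all 5.
Initial partition by acceptance: {p3} | {p1,p2,p4,p5}.
On input q, block {p1,p2,p4,p5} splits into {p1,p2,p5} and {p4}.
Split {p1,p2,p5} by δ(·,p) → {p1,p2} and {p5}.
Stable partition: {p3} | {p1,p2} | {p4} | {p5} — 4 equivalence classes.
State p1 belongs to the block {p1,p2}, which has 2 states.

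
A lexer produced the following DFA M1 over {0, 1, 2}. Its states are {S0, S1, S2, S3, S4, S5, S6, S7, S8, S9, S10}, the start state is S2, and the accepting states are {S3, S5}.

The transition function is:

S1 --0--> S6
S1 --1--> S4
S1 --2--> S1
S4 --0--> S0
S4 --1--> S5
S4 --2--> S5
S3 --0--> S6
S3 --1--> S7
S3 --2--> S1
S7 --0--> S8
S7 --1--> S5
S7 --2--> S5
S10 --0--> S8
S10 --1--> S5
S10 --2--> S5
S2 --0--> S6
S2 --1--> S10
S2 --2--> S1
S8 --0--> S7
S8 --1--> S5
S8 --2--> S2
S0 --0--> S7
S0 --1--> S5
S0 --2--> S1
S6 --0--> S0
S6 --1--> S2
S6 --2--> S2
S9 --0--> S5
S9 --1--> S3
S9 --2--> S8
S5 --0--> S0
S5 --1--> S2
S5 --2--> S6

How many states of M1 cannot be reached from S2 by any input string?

2

BFS from S2 reaches {S0, S1, S2, S4, S5, S6, S7, S8, S10}; the 2 state(s) S3, S9 are never visited.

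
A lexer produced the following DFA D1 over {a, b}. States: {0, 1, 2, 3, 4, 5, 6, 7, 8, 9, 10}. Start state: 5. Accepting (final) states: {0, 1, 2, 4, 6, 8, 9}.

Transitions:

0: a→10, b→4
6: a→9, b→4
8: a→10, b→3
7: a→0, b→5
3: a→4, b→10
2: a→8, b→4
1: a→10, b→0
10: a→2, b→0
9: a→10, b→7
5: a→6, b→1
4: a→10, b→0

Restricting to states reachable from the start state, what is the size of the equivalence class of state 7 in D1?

Start with accepting vs non-accepting: {0,1,2,4,6,8,9} | {3,5,7,10}.
Split {0,1,2,4,6,8,9} by δ(·,a) → {0,1,4,8,9} and {2,6}.
Split {0,1,4,8,9} by δ(·,b) → {0,1,4} and {8,9}.
Refine {3,5,7,10} on symbol a: members go to different blocks, giving {3,7} and {5,10}.
The partition is now stable with 5 blocks: {0,1,4} | {3,7} | {2,6} | {8,9} | {5,10}.
State 7 belongs to the block {3,7}, which has 2 states.

2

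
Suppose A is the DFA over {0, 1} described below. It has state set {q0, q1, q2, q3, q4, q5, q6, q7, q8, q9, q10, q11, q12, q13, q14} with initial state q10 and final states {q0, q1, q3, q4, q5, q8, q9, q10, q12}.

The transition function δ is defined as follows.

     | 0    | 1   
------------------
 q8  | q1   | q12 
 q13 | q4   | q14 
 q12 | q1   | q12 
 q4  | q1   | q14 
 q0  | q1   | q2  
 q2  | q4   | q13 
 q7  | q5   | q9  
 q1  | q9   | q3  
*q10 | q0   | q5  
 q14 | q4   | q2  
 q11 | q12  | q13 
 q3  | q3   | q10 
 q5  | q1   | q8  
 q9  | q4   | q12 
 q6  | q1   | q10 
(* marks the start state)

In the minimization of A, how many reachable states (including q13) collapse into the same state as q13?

Reachable states from the start: {q0,q1,q2,q3,q4,q5,q8,q9,q10,q12,q13,q14}. Unreachable: {q6,q7,q11} — drop them.
Initial partition by acceptance: {q0,q1,q3,q4,q5,q8,q9,q10,q12} | {q2,q13,q14}.
On input 1, block {q0,q1,q3,q4,q5,q8,q9,q10,q12} splits into {q1,q3,q5,q8,q9,q10,q12} and {q0,q4}.
Refine {q1,q3,q5,q8,q9,q10,q12} on symbol 0: members go to different blocks, giving {q1,q3,q5,q8,q12} and {q9,q10}.
Split {q1,q3,q5,q8,q12} by δ(·,0) → {q3,q5,q8,q12} and {q1}.
Refine {q3,q5,q8,q12} on symbol 0: members go to different blocks, giving {q5,q8,q12} and {q3}.
No further refinement is possible. Final partition (6 blocks): {q5,q8,q12} | {q2,q13,q14} | {q0,q4} | {q9,q10} | {q1} | {q3}.
State q13 belongs to the block {q2,q13,q14}, which has 3 states.

3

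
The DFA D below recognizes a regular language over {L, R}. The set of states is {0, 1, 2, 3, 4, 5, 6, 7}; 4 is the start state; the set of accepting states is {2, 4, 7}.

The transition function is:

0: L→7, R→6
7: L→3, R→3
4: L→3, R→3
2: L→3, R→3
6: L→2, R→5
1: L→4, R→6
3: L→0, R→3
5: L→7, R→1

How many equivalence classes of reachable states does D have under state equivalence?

All states are reachable from the start state.
Start with accepting vs non-accepting: {2,4,7} | {0,1,3,5,6}.
On input L, block {0,1,3,5,6} splits into {0,1,5,6} and {3}.
No further refinement is possible. Final partition (3 blocks): {2,4,7} | {0,1,5,6} | {3}.

3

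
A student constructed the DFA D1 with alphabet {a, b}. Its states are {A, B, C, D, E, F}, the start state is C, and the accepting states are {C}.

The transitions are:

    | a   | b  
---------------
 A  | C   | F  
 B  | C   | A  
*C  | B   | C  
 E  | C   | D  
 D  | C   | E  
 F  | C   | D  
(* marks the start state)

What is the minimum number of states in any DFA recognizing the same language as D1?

2

Every state is reachable, so we keep all 6.
Initial partition by acceptance: {C} | {A,B,D,E,F}.
Stable partition: {C} | {A,B,D,E,F} — 2 equivalence classes.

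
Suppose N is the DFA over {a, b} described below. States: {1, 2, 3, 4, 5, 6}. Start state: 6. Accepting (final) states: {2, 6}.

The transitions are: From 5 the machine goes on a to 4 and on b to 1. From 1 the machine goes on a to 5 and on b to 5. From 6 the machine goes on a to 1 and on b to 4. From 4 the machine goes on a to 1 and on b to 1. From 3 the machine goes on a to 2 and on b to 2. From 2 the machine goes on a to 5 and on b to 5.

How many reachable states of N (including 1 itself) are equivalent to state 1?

States {2,3} cannot be reached from the start state, so discard them.
P0 = {6} | {1,4,5}.
No further refinement is possible. Final partition (2 blocks): {6} | {1,4,5}.
The equivalence class containing 1 is {1,4,5}, of size 3.

3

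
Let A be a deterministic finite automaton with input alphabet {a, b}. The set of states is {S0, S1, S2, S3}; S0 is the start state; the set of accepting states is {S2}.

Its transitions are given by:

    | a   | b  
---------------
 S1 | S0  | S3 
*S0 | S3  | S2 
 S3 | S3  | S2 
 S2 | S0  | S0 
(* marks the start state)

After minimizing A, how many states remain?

First remove the unreachable states {S1}; 3 states remain.
Initial partition by acceptance: {S2} | {S0,S3}.
The partition is now stable with 2 blocks: {S2} | {S0,S3}.

2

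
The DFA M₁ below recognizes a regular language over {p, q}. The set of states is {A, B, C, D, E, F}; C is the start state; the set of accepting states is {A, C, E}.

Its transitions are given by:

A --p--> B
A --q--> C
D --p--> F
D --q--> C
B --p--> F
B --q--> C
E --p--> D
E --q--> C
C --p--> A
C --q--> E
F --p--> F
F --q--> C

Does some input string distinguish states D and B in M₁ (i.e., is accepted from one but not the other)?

No

Initial partition by acceptance: {A,C,E} | {B,D,F}.
Refine {A,C,E} on symbol p: members go to different blocks, giving {A,E} and {C}.
Stable partition: {A,E} | {B,D,F} | {C} — 3 equivalence classes.
D and B lie in the same block of the stable partition, so they are equivalent — no string distinguishes them.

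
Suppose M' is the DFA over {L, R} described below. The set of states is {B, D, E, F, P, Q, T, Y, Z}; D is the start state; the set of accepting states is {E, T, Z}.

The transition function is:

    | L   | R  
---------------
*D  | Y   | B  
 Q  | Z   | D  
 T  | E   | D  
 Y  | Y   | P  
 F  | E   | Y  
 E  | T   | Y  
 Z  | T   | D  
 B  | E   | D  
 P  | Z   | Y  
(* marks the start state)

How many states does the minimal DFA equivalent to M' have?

3

Reachable states from the start: {B,D,E,P,T,Y,Z}. Unreachable: {F,Q} — drop them.
Start with accepting vs non-accepting: {E,T,Z} | {B,D,P,Y}.
Split {B,D,P,Y} by δ(·,L) → {B,P} and {D,Y}.
No further refinement is possible. Final partition (3 blocks): {E,T,Z} | {B,P} | {D,Y}.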